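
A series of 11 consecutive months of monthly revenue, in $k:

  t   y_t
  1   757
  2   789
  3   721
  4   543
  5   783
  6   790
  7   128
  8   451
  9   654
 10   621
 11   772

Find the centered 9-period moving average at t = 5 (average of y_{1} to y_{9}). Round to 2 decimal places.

624.00

Sum of periods 1–9: 757 + 789 + 721 + 543 + 783 + 790 + 128 + 451 + 654 = 5616
Divide by 9: 5616 / 9 = 624.00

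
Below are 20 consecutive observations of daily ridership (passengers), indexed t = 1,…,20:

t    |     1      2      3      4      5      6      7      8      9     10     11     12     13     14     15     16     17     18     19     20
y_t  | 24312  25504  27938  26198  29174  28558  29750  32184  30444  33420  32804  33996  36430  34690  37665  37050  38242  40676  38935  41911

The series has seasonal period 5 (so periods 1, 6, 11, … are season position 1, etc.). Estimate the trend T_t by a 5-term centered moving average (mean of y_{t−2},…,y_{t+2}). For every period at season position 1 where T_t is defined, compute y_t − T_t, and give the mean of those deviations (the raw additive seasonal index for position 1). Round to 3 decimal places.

-614.733

Season position 1 occurs at t = 6, 11, 16 (where T_t is defined).
t=6: T_6 = 29172.80000; y_6 − T_6 = 28558 − 29172.80000 = -614.80000
t=11: T_11 = 33418.80000; y_11 − T_11 = 32804 − 33418.80000 = -614.80000
t=16: T_16 = 37664.60000; y_16 − T_16 = 37050 − 37664.60000 = -614.60000
Mean deviation: (-614.80000 + -614.80000 + -614.60000) / 3 = -614.733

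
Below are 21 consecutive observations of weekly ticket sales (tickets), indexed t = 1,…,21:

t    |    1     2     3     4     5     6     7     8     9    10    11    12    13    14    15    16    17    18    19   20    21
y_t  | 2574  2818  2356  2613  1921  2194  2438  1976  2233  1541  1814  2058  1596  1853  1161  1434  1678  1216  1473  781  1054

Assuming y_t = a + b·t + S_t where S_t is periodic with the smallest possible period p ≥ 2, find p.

First differences y_{t+1} − y_t: 244, -462, 257, -692, 273, 244, -462, 257, -692, 273, 244, -462, …
The difference pattern repeats every 5 terms and not for any smaller step, so p = 5.

5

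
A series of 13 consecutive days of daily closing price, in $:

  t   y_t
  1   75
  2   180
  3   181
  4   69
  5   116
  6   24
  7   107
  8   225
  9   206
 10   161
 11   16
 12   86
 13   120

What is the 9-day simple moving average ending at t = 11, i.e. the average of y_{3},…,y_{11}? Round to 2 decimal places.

Sum of periods 3–11: 181 + 69 + 116 + 24 + 107 + 225 + 206 + 161 + 16 = 1105
Divide by 9: 1105 / 9 = 122.78

122.78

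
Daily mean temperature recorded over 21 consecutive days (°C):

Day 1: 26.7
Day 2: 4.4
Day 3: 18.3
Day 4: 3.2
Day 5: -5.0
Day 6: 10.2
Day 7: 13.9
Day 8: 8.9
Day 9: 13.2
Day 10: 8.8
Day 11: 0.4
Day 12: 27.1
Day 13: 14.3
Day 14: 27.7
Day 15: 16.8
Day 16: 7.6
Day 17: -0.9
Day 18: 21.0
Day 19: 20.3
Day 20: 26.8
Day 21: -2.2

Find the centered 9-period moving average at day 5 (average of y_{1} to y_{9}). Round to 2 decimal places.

10.42

Sum of periods 1–9: 26.7 + 4.4 + 18.3 + 3.2 + (-5.0) + 10.2 + 13.9 + 8.9 + 13.2 = 93.8
Divide by 9: 93.8 / 9 = 10.42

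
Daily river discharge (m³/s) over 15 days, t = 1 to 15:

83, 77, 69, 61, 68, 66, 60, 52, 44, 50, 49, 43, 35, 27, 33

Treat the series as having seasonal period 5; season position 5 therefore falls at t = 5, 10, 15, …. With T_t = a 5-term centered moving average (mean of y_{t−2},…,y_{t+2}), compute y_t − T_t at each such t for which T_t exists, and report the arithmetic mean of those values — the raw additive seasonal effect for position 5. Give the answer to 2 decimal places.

2.80

Season position 5 occurs at t = 5, 10 (where T_t is defined).
t=5: T_5 = 64.8000; y_5 − T_5 = 68 − 64.8000 = 3.2000
t=10: T_10 = 47.6000; y_10 − T_10 = 50 − 47.6000 = 2.4000
Mean deviation: (3.2000 + 2.4000) / 2 = 2.80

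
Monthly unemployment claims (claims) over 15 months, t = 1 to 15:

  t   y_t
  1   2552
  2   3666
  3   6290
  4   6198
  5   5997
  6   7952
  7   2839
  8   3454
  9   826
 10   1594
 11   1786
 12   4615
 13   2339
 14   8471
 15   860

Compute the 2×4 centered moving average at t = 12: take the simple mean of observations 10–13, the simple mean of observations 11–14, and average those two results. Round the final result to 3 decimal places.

3443.125

Sum over 10–13: 1594 + 1786 + 4615 + 2339 = 10334
Sum over 11–14: 1786 + 4615 + 2339 + 8471 = 17211
CMA at t=12 = (10334 + 17211) / (2·4) = 27545 / 8 = 3443.125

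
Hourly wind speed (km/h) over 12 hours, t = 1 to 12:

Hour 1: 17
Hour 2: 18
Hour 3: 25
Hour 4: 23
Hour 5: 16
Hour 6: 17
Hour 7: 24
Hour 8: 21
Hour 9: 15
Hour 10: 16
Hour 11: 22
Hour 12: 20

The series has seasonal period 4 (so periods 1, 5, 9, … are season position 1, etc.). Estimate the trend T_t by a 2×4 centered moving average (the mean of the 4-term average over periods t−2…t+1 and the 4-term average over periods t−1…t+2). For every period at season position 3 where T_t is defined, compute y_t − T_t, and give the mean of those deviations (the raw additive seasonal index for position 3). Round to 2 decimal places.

Season position 3 occurs at t = 3, 7 (where T_t is defined).
t=3: T_3 = 20.6250; y_3 − T_3 = 25 − 20.6250 = 4.3750
t=7: T_7 = 19.3750; y_7 − T_7 = 24 − 19.3750 = 4.6250
Mean deviation: (4.3750 + 4.6250) / 2 = 4.50

4.50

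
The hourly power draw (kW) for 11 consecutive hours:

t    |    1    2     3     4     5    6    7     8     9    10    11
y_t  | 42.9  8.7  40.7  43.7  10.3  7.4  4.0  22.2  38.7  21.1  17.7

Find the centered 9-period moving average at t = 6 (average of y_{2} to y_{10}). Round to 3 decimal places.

21.867

Sum of periods 2–10: 8.7 + 40.7 + 43.7 + 10.3 + 7.4 + 4.0 + 22.2 + 38.7 + 21.1 = 196.8
Divide by 9: 196.8 / 9 = 21.867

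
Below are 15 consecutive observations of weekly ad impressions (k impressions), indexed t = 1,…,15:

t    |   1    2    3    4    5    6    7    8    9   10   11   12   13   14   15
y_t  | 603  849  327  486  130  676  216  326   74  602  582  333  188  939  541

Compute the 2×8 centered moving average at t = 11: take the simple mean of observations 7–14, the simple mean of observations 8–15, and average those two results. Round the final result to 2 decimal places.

427.81

Sum over 7–14: 216 + 326 + 74 + 602 + 582 + 333 + 188 + 939 = 3260
Sum over 8–15: 326 + 74 + 602 + 582 + 333 + 188 + 939 + 541 = 3585
CMA at t=11 = (3260 + 3585) / (2·8) = 6845 / 16 = 427.81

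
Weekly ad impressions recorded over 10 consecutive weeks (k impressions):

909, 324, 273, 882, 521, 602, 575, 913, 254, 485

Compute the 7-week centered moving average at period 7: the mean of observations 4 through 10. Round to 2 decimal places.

Sum of periods 4–10: 882 + 521 + 602 + 575 + 913 + 254 + 485 = 4232
Divide by 7: 4232 / 7 = 604.57

604.57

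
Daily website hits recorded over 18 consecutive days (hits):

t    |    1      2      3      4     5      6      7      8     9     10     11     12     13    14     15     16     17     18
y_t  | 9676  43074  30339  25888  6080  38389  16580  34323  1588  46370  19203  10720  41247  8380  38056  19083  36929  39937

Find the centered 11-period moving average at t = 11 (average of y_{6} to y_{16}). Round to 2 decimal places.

24903.55

Sum of periods 6–16: 38389 + 16580 + 34323 + 1588 + 46370 + 19203 + 10720 + 41247 + 8380 + 38056 + 19083 = 273939
Divide by 11: 273939 / 11 = 24903.55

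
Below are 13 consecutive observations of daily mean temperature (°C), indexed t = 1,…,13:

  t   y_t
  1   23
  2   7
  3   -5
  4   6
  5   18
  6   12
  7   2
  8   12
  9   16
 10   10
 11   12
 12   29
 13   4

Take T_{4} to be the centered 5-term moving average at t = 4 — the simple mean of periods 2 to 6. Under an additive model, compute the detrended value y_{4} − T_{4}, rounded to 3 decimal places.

Trend T_4 = (7 + (-5) + 6 + 18 + 12) / 5 = 38/5 = 7.60000
Detrended value: 6 − 7.60000 = -1.600

-1.600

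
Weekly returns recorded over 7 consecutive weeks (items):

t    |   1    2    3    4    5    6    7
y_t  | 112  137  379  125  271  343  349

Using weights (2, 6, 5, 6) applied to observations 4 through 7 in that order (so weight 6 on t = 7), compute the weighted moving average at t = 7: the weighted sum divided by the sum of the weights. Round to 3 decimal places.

299.211

Weighted sum: 2·125 + 6·271 + 5·343 + 6·349 = 250 + 1626 + 1715 + 2094 = 5685
Weight total: 2 + 6 + 5 + 6 = 19
WMA = 5685 / 19 = 299.211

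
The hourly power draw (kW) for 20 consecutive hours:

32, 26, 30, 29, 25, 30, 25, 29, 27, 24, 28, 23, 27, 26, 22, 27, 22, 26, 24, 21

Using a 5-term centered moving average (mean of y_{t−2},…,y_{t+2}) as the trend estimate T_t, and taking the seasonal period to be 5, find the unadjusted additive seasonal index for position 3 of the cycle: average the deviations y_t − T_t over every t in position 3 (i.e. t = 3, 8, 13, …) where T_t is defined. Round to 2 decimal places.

1.85

Season position 3 occurs at t = 3, 8, 13, 18 (where T_t is defined).
t=3: T_3 = 28.4000; y_3 − T_3 = 30 − 28.4000 = 1.6000
t=8: T_8 = 27.0000; y_8 − T_8 = 29 − 27.0000 = 2.0000
t=13: T_13 = 25.2000; y_13 − T_13 = 27 − 25.2000 = 1.8000
t=18: T_18 = 24.0000; y_18 − T_18 = 26 − 24.0000 = 2.0000
Mean deviation: (1.6000 + 2.0000 + 1.8000 + 2.0000) / 4 = 1.85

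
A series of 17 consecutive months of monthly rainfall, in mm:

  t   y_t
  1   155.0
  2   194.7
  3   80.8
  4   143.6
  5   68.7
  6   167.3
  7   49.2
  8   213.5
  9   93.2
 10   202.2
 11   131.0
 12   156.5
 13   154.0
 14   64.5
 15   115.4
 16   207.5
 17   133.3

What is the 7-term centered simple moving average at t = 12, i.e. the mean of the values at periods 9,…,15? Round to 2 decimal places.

Sum of periods 9–15: 93.2 + 202.2 + 131.0 + 156.5 + 154.0 + 64.5 + 115.4 = 916.8
Divide by 7: 916.8 / 7 = 130.97

130.97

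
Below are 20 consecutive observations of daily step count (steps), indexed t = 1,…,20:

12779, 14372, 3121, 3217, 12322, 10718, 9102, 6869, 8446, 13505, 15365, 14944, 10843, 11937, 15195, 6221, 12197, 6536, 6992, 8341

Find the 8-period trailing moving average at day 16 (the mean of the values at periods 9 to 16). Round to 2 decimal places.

Sum of periods 9–16: 8446 + 13505 + 15365 + 14944 + 10843 + 11937 + 15195 + 6221 = 96456
Divide by 8: 96456 / 8 = 12057.00

12057.00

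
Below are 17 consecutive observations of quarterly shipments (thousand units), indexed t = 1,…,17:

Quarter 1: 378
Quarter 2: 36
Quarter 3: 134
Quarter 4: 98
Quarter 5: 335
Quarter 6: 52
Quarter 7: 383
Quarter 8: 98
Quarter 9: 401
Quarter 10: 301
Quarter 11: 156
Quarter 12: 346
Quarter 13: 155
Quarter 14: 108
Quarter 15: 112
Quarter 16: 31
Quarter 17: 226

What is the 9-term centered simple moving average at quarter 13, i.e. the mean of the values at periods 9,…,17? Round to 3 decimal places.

204.000

Sum of periods 9–17: 401 + 301 + 156 + 346 + 155 + 108 + 112 + 31 + 226 = 1836
Divide by 9: 1836 / 9 = 204.000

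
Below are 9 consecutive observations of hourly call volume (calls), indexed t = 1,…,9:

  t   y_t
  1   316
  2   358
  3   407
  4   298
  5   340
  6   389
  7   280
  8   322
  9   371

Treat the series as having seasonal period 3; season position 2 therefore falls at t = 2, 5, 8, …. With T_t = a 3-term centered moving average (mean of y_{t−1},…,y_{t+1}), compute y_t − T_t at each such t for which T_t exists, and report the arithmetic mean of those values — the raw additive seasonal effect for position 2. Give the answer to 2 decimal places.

Season position 2 occurs at t = 2, 5, 8 (where T_t is defined).
t=2: T_2 = 360.3333; y_2 − T_2 = 358 − 360.3333 = -2.3333
t=5: T_5 = 342.3333; y_5 − T_5 = 340 − 342.3333 = -2.3333
t=8: T_8 = 324.3333; y_8 − T_8 = 322 − 324.3333 = -2.3333
Mean deviation: (-2.3333 + -2.3333 + -2.3333) / 3 = -2.33

-2.33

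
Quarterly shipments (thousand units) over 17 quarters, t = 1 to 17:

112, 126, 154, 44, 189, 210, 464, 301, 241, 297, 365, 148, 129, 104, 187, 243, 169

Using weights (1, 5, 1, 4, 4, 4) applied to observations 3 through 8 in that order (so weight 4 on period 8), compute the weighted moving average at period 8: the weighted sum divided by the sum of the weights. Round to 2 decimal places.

Weighted sum: 1·154 + 5·44 + 1·189 + 4·210 + 4·464 + 4·301 = 154 + 220 + 189 + 840 + 1856 + 1204 = 4463
Weight total: 1 + 5 + 1 + 4 + 4 + 4 = 19
WMA = 4463 / 19 = 234.89

234.89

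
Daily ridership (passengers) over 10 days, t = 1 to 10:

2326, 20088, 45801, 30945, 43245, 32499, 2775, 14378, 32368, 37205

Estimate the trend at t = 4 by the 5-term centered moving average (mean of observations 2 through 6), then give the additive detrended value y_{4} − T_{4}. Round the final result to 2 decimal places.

Trend T_4 = (20088 + 45801 + 30945 + 43245 + 32499) / 5 = 172578/5 = 34515.6000
Detrended value: 30945 − 34515.6000 = -3570.60

-3570.60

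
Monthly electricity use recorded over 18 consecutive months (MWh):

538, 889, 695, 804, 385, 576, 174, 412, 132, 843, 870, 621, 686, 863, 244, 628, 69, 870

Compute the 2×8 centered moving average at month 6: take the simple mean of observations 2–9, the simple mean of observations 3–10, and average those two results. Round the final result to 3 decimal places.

505.500

Sum over 2–9: 889 + 695 + 804 + 385 + 576 + 174 + 412 + 132 = 4067
Sum over 3–10: 695 + 804 + 385 + 576 + 174 + 412 + 132 + 843 = 4021
CMA at t=6 = (4067 + 4021) / (2·8) = 8088 / 16 = 505.500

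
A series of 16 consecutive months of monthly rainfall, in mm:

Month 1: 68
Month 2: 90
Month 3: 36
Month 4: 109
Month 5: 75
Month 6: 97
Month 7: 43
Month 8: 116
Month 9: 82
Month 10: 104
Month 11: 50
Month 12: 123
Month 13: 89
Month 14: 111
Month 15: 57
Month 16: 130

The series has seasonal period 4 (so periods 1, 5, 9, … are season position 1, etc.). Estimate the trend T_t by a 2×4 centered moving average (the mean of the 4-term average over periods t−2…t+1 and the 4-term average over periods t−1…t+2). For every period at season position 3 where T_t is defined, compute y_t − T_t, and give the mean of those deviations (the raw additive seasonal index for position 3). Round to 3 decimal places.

Season position 3 occurs at t = 3, 7, 11 (where T_t is defined).
t=3: T_3 = 76.62500; y_3 − T_3 = 36 − 76.62500 = -40.62500
t=7: T_7 = 83.62500; y_7 − T_7 = 43 − 83.62500 = -40.62500
t=11: T_11 = 90.62500; y_11 − T_11 = 50 − 90.62500 = -40.62500
Mean deviation: (-40.62500 + -40.62500 + -40.62500) / 3 = -40.625

-40.625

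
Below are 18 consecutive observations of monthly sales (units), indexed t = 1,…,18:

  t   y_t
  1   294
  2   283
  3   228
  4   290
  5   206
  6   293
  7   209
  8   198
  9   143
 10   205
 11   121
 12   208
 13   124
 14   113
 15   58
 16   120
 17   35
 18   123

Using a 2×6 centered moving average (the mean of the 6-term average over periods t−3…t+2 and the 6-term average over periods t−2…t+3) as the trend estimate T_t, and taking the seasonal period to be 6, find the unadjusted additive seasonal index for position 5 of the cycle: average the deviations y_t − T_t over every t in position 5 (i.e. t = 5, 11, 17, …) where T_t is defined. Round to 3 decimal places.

-38.417

Season position 5 occurs at t = 5, 11 (where T_t is defined).
t=5: T_5 = 244.41667; y_5 − T_5 = 206 − 244.41667 = -38.41667
t=11: T_11 = 159.41667; y_11 − T_11 = 121 − 159.41667 = -38.41667
Mean deviation: (-38.41667 + -38.41667) / 2 = -38.417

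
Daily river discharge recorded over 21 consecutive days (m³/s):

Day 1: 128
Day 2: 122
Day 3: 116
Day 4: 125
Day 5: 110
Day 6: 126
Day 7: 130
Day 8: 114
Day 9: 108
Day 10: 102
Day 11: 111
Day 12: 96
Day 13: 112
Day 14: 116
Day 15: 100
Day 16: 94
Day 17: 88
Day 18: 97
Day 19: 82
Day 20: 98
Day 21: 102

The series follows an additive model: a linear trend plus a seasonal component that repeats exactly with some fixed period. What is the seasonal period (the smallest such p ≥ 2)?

7

First differences y_{t+1} − y_t: -6, -6, 9, -15, 16, 4, -16, -6, -6, 9, -15, 16, 4, -16, -6, -6, …
The difference pattern repeats every 7 terms and not for any smaller step, so p = 7.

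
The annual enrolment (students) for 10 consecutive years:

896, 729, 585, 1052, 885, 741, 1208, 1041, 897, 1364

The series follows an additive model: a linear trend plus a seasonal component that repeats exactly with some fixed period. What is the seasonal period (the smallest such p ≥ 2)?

First differences y_{t+1} − y_t: -167, -144, 467, -167, -144, 467, -167, -144, …
The difference pattern repeats every 3 terms and not for any smaller step, so p = 3.

3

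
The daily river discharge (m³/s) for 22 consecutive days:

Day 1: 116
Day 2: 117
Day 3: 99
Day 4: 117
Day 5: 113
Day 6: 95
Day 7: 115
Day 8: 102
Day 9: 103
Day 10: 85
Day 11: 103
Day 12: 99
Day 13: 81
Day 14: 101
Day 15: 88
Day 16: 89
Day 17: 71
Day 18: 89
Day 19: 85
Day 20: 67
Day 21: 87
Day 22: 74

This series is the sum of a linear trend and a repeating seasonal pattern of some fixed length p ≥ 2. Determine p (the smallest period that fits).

First differences y_{t+1} − y_t: 1, -18, 18, -4, -18, 20, -13, 1, -18, 18, -4, -18, 20, -13, 1, -18, …
The difference pattern repeats every 7 terms and not for any smaller step, so p = 7.

7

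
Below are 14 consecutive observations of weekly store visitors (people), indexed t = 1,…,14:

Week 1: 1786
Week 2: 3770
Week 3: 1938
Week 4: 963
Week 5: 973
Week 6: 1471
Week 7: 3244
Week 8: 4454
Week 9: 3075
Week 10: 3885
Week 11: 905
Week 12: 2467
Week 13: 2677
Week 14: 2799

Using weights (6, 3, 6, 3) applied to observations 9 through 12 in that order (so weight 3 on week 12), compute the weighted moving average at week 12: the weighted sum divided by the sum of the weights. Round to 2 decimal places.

2385.33

Weighted sum: 6·3075 + 3·3885 + 6·905 + 3·2467 = 18450 + 11655 + 5430 + 7401 = 42936
Weight total: 6 + 3 + 6 + 3 = 18
WMA = 42936 / 18 = 2385.33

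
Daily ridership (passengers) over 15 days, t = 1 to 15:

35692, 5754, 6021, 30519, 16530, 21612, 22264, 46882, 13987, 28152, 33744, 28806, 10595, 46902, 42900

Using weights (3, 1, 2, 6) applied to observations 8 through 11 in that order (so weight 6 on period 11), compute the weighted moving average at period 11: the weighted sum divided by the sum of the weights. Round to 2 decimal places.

34450.08

Weighted sum: 3·46882 + 1·13987 + 2·28152 + 6·33744 = 140646 + 13987 + 56304 + 202464 = 413401
Weight total: 3 + 1 + 2 + 6 = 12
WMA = 413401 / 12 = 34450.08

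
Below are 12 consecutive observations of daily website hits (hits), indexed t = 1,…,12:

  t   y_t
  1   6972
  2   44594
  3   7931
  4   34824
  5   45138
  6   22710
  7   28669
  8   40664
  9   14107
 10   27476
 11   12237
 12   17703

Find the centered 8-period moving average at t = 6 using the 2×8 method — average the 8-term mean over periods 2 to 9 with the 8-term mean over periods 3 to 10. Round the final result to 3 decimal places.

28759.750

Sum over 2–9: 44594 + 7931 + 34824 + 45138 + 22710 + 28669 + 40664 + 14107 = 238637
Sum over 3–10: 7931 + 34824 + 45138 + 22710 + 28669 + 40664 + 14107 + 27476 = 221519
CMA at t=6 = (238637 + 221519) / (2·8) = 460156 / 16 = 28759.750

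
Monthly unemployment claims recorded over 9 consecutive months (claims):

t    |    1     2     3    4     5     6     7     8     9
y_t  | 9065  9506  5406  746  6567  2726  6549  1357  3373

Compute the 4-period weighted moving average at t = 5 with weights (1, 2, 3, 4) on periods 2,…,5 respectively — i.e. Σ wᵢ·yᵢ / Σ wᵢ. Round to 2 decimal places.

4882.40

Weighted sum: 1·9506 + 2·5406 + 3·746 + 4·6567 = 9506 + 10812 + 2238 + 26268 = 48824
Weight total: 1 + 2 + 3 + 4 = 10
WMA = 48824 / 10 = 4882.40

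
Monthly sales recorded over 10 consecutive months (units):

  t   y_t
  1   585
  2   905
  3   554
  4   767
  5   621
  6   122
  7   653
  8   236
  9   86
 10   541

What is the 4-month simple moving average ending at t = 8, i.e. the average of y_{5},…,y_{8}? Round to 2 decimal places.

408.00

Sum of periods 5–8: 621 + 122 + 653 + 236 = 1632
Divide by 4: 1632 / 4 = 408.00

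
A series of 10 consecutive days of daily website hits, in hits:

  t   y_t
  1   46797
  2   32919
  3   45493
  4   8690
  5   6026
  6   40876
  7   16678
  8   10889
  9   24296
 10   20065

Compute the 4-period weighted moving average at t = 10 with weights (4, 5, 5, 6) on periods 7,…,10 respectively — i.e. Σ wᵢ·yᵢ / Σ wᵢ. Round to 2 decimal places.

Weighted sum: 4·16678 + 5·10889 + 5·24296 + 6·20065 = 66712 + 54445 + 121480 + 120390 = 363027
Weight total: 4 + 5 + 5 + 6 = 20
WMA = 363027 / 20 = 18151.35

18151.35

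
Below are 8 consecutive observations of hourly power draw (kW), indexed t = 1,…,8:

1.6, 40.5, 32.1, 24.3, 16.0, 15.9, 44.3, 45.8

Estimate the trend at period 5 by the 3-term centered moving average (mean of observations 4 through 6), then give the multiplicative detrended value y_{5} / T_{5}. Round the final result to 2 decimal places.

Trend T_5 = (24.3 + 16.0 + 15.9) / 3 = 56.2/3 = 18.7333
Ratio to trend: 16.0 / 18.7333 = 0.85

0.85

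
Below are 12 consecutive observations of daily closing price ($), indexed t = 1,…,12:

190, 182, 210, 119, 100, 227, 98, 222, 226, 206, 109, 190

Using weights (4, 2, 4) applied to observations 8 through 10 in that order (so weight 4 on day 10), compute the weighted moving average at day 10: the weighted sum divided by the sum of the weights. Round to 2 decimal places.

Weighted sum: 4·222 + 2·226 + 4·206 = 888 + 452 + 824 = 2164
Weight total: 4 + 2 + 4 = 10
WMA = 2164 / 10 = 216.40

216.40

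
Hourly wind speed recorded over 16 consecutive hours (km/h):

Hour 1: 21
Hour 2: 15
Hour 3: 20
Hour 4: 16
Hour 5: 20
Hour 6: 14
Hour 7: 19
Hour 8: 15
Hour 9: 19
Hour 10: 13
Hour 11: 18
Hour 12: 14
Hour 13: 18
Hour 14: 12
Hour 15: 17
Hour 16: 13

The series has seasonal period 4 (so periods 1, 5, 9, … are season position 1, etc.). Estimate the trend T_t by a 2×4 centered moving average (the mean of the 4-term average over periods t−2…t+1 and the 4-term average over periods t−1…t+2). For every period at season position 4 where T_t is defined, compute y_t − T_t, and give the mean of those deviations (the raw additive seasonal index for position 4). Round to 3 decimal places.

Season position 4 occurs at t = 4, 8, 12 (where T_t is defined).
t=4: T_4 = 17.62500; y_4 − T_4 = 16 − 17.62500 = -1.62500
t=8: T_8 = 16.62500; y_8 − T_8 = 15 − 16.62500 = -1.62500
t=12: T_12 = 15.62500; y_12 − T_12 = 14 − 15.62500 = -1.62500
Mean deviation: (-1.62500 + -1.62500 + -1.62500) / 3 = -1.625

-1.625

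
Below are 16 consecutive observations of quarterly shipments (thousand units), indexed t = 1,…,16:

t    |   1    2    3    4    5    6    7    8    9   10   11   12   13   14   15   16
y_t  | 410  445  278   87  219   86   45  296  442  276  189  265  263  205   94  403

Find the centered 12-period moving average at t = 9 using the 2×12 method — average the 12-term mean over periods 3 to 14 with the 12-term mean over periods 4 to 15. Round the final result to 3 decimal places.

Sum over 3–14: 278 + 87 + 219 + 86 + 45 + 296 + 442 + 276 + 189 + 265 + 263 + 205 = 2651
Sum over 4–15: 87 + 219 + 86 + 45 + 296 + 442 + 276 + 189 + 265 + 263 + 205 + 94 = 2467
CMA at t=9 = (2651 + 2467) / (2·12) = 5118 / 24 = 213.250

213.250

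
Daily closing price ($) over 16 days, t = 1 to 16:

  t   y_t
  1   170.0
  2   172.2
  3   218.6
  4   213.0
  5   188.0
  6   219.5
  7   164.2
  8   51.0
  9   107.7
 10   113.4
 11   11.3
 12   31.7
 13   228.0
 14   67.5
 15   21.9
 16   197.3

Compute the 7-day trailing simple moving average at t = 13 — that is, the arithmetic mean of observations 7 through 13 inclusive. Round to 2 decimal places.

Sum of periods 7–13: 164.2 + 51.0 + 107.7 + 113.4 + 11.3 + 31.7 + 228.0 = 707.3
Divide by 7: 707.3 / 7 = 101.04

101.04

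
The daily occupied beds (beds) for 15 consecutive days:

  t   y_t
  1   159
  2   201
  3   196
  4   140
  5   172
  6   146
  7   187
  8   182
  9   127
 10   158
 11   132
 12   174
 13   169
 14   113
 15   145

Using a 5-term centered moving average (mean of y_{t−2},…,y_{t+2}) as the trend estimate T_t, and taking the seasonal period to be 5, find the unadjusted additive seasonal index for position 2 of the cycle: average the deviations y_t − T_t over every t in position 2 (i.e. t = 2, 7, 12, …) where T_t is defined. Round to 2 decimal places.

24.50

Season position 2 occurs at t = 7, 12 (where T_t is defined).
t=7: T_7 = 162.8000; y_7 − T_7 = 187 − 162.8000 = 24.2000
t=12: T_12 = 149.2000; y_12 − T_12 = 174 − 149.2000 = 24.8000
Mean deviation: (24.2000 + 24.8000) / 2 = 24.50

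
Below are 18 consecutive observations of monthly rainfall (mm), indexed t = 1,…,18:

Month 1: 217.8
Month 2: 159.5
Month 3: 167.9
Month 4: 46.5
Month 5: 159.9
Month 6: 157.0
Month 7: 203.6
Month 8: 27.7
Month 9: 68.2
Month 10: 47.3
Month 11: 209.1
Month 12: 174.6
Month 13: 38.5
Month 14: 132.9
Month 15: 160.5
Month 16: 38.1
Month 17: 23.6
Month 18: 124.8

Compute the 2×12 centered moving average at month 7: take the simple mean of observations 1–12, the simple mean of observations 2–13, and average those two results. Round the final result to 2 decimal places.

129.12

Sum over 1–12: 217.8 + 159.5 + 167.9 + 46.5 + 159.9 + 157.0 + 203.6 + 27.7 + 68.2 + 47.3 + 209.1 + 174.6 = 1639.1
Sum over 2–13: 159.5 + 167.9 + 46.5 + 159.9 + 157.0 + 203.6 + 27.7 + 68.2 + 47.3 + 209.1 + 174.6 + 38.5 = 1459.8
CMA at t=7 = (1639.1 + 1459.8) / (2·12) = 3098.9 / 24 = 129.12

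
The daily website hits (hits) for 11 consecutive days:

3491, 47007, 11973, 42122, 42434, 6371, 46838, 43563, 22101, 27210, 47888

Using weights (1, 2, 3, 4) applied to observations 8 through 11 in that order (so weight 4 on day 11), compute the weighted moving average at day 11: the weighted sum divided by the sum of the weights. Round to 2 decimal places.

36094.70

Weighted sum: 1·43563 + 2·22101 + 3·27210 + 4·47888 = 43563 + 44202 + 81630 + 191552 = 360947
Weight total: 1 + 2 + 3 + 4 = 10
WMA = 360947 / 10 = 36094.70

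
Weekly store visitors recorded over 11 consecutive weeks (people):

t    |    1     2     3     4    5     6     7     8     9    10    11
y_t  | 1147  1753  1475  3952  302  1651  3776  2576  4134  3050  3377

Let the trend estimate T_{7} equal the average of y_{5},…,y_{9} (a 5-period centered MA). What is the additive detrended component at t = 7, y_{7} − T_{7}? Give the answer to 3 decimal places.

1288.200

Trend T_7 = (302 + 1651 + 3776 + 2576 + 4134) / 5 = 12439/5 = 2487.80000
Detrended value: 3776 − 2487.80000 = 1288.200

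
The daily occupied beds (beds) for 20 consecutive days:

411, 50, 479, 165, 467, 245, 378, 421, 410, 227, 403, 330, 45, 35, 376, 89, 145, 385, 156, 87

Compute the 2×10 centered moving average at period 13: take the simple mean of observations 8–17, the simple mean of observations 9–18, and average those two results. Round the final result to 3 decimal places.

246.300

Sum over 8–17: 421 + 410 + 227 + 403 + 330 + 45 + 35 + 376 + 89 + 145 = 2481
Sum over 9–18: 410 + 227 + 403 + 330 + 45 + 35 + 376 + 89 + 145 + 385 = 2445
CMA at t=13 = (2481 + 2445) / (2·10) = 4926 / 20 = 246.300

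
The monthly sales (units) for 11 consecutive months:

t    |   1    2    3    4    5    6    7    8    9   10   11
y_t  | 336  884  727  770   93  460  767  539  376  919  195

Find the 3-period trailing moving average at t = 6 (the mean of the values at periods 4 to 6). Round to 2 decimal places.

441.00

Sum of periods 4–6: 770 + 93 + 460 = 1323
Divide by 3: 1323 / 3 = 441.00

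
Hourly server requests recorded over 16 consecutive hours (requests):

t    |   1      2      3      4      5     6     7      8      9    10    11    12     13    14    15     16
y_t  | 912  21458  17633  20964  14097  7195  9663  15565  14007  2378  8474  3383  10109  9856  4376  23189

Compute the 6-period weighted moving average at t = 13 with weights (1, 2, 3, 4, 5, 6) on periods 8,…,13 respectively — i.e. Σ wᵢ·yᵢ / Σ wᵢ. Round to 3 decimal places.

Weighted sum: 1·15565 + 2·14007 + 3·2378 + 4·8474 + 5·3383 + 6·10109 = 15565 + 28014 + 7134 + 33896 + 16915 + 60654 = 162178
Weight total: 1 + 2 + 3 + 4 + 5 + 6 = 21
WMA = 162178 / 21 = 7722.762

7722.762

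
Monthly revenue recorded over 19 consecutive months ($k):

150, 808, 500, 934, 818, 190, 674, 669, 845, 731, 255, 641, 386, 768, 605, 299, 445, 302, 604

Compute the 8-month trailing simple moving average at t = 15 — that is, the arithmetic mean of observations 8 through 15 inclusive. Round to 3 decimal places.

612.500

Sum of periods 8–15: 669 + 845 + 731 + 255 + 641 + 386 + 768 + 605 = 4900
Divide by 8: 4900 / 8 = 612.500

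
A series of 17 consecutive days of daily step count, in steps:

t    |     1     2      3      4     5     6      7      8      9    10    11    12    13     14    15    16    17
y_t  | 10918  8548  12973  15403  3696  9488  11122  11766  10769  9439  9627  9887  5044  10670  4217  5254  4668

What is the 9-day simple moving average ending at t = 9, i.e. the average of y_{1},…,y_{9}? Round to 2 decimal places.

Sum of periods 1–9: 10918 + 8548 + 12973 + 15403 + 3696 + 9488 + 11122 + 11766 + 10769 = 94683
Divide by 9: 94683 / 9 = 10520.33

10520.33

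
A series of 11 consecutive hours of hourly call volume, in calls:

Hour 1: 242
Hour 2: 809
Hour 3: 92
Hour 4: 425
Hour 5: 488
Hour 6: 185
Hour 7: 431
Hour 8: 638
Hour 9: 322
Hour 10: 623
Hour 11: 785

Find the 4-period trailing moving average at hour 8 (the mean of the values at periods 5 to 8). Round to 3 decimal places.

Sum of periods 5–8: 488 + 185 + 431 + 638 = 1742
Divide by 4: 1742 / 4 = 435.500

435.500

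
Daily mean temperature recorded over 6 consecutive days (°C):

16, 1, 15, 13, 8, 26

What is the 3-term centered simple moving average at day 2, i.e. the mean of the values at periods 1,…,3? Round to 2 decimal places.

10.67

Sum of periods 1–3: 16 + 1 + 15 = 32
Divide by 3: 32 / 3 = 10.67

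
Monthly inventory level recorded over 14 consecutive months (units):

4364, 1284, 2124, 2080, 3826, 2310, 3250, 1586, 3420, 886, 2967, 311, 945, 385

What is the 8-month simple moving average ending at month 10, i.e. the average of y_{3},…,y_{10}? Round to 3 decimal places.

Sum of periods 3–10: 2124 + 2080 + 3826 + 2310 + 3250 + 1586 + 3420 + 886 = 19482
Divide by 8: 19482 / 8 = 2435.250

2435.250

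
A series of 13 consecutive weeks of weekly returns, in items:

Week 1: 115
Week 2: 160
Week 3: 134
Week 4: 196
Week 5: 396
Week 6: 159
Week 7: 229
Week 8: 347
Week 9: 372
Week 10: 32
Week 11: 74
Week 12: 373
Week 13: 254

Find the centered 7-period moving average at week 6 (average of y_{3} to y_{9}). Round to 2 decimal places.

Sum of periods 3–9: 134 + 196 + 396 + 159 + 229 + 347 + 372 = 1833
Divide by 7: 1833 / 7 = 261.86

261.86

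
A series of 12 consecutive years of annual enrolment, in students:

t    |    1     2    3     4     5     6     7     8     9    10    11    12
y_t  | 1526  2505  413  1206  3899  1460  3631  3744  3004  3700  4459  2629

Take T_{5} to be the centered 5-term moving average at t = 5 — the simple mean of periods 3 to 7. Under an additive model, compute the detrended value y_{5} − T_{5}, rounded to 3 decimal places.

1777.200

Trend T_5 = (413 + 1206 + 3899 + 1460 + 3631) / 5 = 10609/5 = 2121.80000
Detrended value: 3899 − 2121.80000 = 1777.200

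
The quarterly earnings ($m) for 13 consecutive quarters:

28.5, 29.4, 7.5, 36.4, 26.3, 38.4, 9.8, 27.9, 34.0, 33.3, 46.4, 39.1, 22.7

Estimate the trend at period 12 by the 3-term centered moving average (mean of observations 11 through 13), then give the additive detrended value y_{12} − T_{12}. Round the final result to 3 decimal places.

3.033

Trend T_12 = (46.4 + 39.1 + 22.7) / 3 = 108.2/3 = 36.06667
Detrended value: 39.1 − 36.06667 = 3.033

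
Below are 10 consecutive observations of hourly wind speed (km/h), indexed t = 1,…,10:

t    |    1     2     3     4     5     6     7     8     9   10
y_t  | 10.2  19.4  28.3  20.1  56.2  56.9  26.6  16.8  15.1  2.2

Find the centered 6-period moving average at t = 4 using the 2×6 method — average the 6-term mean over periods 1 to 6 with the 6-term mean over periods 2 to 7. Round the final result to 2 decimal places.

Sum over 1–6: 10.2 + 19.4 + 28.3 + 20.1 + 56.2 + 56.9 = 191.1
Sum over 2–7: 19.4 + 28.3 + 20.1 + 56.2 + 56.9 + 26.6 = 207.5
CMA at t=4 = (191.1 + 207.5) / (2·6) = 398.6 / 12 = 33.22

33.22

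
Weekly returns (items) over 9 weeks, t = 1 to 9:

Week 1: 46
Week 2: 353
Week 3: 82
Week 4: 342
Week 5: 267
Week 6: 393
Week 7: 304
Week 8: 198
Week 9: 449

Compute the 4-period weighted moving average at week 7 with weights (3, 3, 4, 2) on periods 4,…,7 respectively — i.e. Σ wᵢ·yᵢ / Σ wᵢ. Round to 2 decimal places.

333.92

Weighted sum: 3·342 + 3·267 + 4·393 + 2·304 = 1026 + 801 + 1572 + 608 = 4007
Weight total: 3 + 3 + 4 + 2 = 12
WMA = 4007 / 12 = 333.92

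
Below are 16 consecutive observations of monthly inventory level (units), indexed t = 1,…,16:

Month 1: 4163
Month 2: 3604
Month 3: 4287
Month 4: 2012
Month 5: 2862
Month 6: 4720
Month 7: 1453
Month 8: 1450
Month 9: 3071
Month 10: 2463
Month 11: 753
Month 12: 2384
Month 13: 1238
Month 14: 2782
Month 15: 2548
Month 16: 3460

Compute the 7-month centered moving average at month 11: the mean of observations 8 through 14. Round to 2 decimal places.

Sum of periods 8–14: 1450 + 3071 + 2463 + 753 + 2384 + 1238 + 2782 = 14141
Divide by 7: 14141 / 7 = 2020.14

2020.14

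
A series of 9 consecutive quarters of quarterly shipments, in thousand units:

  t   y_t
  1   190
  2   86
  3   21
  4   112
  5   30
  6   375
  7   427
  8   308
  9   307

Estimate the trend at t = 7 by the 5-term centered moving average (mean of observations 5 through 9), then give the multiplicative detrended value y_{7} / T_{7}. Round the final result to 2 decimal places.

Trend T_7 = (30 + 375 + 427 + 308 + 307) / 5 = 1447/5 = 289.4000
Ratio to trend: 427 / 289.4000 = 1.48

1.48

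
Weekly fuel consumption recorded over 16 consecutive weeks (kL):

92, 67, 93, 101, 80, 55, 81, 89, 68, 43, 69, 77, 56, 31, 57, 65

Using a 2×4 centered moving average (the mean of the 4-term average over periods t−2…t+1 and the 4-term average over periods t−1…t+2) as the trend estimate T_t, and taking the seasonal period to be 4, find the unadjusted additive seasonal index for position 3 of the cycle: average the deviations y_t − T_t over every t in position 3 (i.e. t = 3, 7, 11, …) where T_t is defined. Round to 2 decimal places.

6.25

Season position 3 occurs at t = 3, 7, 11 (where T_t is defined).
t=3: T_3 = 86.7500; y_3 − T_3 = 93 − 86.7500 = 6.2500
t=7: T_7 = 74.7500; y_7 − T_7 = 81 − 74.7500 = 6.2500
t=11: T_11 = 62.7500; y_11 − T_11 = 69 − 62.7500 = 6.2500
Mean deviation: (6.2500 + 6.2500 + 6.2500) / 3 = 6.25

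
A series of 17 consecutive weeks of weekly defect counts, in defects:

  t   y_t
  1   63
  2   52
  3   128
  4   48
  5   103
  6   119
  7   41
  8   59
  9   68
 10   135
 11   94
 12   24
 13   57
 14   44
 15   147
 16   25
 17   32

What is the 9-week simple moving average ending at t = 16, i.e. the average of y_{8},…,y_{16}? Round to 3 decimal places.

Sum of periods 8–16: 59 + 68 + 135 + 94 + 24 + 57 + 44 + 147 + 25 = 653
Divide by 9: 653 / 9 = 72.556

72.556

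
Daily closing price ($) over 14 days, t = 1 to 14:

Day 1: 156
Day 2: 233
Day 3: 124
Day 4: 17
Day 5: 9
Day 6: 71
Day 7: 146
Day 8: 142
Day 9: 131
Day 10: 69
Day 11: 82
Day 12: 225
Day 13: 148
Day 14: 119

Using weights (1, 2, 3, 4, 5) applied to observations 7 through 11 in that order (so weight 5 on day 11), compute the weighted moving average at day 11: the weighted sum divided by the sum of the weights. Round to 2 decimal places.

Weighted sum: 1·146 + 2·142 + 3·131 + 4·69 + 5·82 = 146 + 284 + 393 + 276 + 410 = 1509
Weight total: 1 + 2 + 3 + 4 + 5 = 15
WMA = 1509 / 15 = 100.60

100.60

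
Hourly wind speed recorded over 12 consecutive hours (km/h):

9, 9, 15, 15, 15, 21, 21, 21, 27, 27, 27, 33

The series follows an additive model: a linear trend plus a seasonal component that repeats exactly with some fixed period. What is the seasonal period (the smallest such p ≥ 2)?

First differences y_{t+1} − y_t: 0, 6, 0, 0, 6, 0, 0, 6, …
The difference pattern repeats every 3 terms and not for any smaller step, so p = 3.

3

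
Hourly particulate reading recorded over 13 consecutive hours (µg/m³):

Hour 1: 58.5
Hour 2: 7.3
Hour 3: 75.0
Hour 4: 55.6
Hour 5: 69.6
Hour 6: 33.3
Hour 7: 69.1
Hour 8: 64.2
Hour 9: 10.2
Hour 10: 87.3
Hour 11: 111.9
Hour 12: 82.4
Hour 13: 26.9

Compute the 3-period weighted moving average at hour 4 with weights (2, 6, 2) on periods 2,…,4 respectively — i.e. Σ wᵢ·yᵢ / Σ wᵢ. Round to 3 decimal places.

57.580

Weighted sum: 2·7.3 + 6·75.0 + 2·55.6 = 14.6 + 450.0 + 111.2 = 575.8
Weight total: 2 + 6 + 2 = 10
WMA = 575.8 / 10 = 57.580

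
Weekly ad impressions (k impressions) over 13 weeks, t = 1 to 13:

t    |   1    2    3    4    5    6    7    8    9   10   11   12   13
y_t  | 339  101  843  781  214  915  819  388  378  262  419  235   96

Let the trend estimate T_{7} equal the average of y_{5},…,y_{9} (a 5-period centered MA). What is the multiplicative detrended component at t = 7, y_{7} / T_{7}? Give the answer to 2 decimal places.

1.51

Trend T_7 = (214 + 915 + 819 + 388 + 378) / 5 = 2714/5 = 542.8000
Ratio to trend: 819 / 542.8000 = 1.51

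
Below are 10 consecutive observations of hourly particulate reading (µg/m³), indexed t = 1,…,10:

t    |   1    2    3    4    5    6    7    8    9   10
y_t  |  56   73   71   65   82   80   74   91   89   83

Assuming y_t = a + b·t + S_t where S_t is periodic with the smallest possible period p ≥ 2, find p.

First differences y_{t+1} − y_t: 17, -2, -6, 17, -2, -6, 17, -2, …
The difference pattern repeats every 3 terms and not for any smaller step, so p = 3.

3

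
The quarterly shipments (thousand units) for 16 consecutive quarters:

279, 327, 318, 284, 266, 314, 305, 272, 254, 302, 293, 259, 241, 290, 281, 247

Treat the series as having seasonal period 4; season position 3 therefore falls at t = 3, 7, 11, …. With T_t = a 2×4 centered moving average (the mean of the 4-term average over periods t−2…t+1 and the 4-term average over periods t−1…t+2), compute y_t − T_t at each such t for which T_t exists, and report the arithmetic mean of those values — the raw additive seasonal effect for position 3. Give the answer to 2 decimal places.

Season position 3 occurs at t = 3, 7, 11 (where T_t is defined).
t=3: T_3 = 300.3750; y_3 − T_3 = 318 − 300.3750 = 17.6250
t=7: T_7 = 287.7500; y_7 − T_7 = 305 − 287.7500 = 17.2500
t=11: T_11 = 275.3750; y_11 − T_11 = 293 − 275.3750 = 17.6250
Mean deviation: (17.6250 + 17.2500 + 17.6250) / 3 = 17.50

17.50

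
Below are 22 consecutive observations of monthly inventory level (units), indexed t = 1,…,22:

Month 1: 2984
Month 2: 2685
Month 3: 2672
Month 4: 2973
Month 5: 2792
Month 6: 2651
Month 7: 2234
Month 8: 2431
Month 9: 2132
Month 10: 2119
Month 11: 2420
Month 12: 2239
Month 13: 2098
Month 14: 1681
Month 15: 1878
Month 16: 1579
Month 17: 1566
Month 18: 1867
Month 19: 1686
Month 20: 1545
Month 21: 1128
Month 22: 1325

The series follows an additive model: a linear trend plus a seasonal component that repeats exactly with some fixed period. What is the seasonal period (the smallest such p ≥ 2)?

7

First differences y_{t+1} − y_t: -299, -13, 301, -181, -141, -417, 197, -299, -13, 301, -181, -141, -417, 197, -299, -13, …
The difference pattern repeats every 7 terms and not for any smaller step, so p = 7.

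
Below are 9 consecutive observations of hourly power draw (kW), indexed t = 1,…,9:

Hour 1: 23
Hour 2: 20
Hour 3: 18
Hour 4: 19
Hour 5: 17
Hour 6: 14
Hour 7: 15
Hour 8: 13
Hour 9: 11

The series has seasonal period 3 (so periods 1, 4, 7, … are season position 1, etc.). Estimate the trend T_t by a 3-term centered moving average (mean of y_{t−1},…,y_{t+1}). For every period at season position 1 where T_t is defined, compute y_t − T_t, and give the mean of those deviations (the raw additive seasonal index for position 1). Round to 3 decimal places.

1.000

Season position 1 occurs at t = 4, 7 (where T_t is defined).
t=4: T_4 = 18.00000; y_4 − T_4 = 19 − 18.00000 = 1.00000
t=7: T_7 = 14.00000; y_7 − T_7 = 15 − 14.00000 = 1.00000
Mean deviation: (1.00000 + 1.00000) / 2 = 1.000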